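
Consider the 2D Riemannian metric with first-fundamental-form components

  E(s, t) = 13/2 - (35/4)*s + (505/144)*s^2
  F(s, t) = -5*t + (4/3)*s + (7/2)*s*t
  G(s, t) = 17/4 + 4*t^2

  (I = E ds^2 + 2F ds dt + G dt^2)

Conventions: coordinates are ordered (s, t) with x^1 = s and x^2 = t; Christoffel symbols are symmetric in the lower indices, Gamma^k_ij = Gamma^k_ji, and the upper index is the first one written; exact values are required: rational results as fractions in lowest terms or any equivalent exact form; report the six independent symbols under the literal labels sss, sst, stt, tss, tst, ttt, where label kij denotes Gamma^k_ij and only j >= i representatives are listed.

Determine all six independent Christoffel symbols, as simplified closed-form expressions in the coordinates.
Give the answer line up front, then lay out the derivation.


Answer: Gamma_sss = (1024*s*t^2 - 5376*s*t + 7561*s + 3840*t - 10710)/(1024*s^2*t^2 - 5376*s^2*t + 7561*s^2 + 7680*s*t - 21420*s + 576*t^2 + 15912), Gamma_sst = 0, Gamma_stt = (-3072*s*t + 8568*s - 12240)/(1024*s^2*t^2 - 5376*s^2*t + 7561*s^2 + 7680*s*t - 21420*s + 576*t^2 + 15912), Gamma_tss = (1280*s*t - 3360*s + 504*t + 4992)/(1024*s^2*t^2 - 5376*s^2*t + 7561*s^2 + 7680*s*t - 21420*s + 576*t^2 + 15912), Gamma_tst = 0, Gamma_ttt = (1024*s^2*t - 2688*s^2 + 3840*s + 576*t)/(1024*s^2*t^2 - 5376*s^2*t + 7561*s^2 + 7680*s*t - 21420*s + 576*t^2 + 15912)

E = 13/2 - (35/4)*s + (505/144)*s^2; F = -5*t + (4/3)*s + (7/2)*s*t; G = 17/4 + 4*t^2
Gamma^k_ij = (1/2) g^{kl} (d_i g_jl + d_j g_il - d_l g_ij), with g^inv = (1/(EG-F^2)) [[G, -F], [-F, E]]
first partials: E_s = -35/4 + (505/72)*s, E_t = 0, F_s = 4/3 + (7/2)*t, F_t = -5 + (7/2)*s, G_s = 0, G_t = 8*t
D = EG - F^2 = 221/8 - (595/16)*s + t^2 + (40/3)*s*t + (7561/576)*s^2 - (28/3)*s^2*t + (16/9)*s^2*t^2
expanded: Gamma^s_ss = (G E_s - 2F F_s + F E_t)/(2D), Gamma^s_st = (G E_t - F G_s)/(2D), Gamma^s_tt = (2G F_t - G G_s - F G_t)/(2D), Gamma^t_ss = (2E F_s - E E_t - F E_s)/(2D), Gamma^t_st = (E G_s - F E_t)/(2D), Gamma^t_tt = (E G_t - 2F F_t + F G_s)/(2D); substitute and cancel common factors


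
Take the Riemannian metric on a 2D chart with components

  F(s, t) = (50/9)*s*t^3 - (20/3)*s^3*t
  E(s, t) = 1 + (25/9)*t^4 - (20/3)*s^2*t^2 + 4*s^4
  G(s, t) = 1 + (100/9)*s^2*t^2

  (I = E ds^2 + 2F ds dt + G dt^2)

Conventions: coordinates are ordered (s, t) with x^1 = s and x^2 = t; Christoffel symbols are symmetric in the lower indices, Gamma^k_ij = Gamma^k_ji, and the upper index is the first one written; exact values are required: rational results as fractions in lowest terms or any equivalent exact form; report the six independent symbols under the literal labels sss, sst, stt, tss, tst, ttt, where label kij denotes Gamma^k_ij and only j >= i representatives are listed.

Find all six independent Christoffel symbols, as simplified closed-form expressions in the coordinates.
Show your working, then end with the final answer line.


E = 1 + (25/9)*t^4 - (20/3)*s^2*t^2 + 4*s^4; F = (50/9)*s*t^3 - (20/3)*s^3*t; G = 1 + (100/9)*s^2*t^2
Gamma^k_ij = (1/2) g^{kl} (d_i g_jl + d_j g_il - d_l g_ij), with g^inv = (1/(EG-F^2)) [[G, -F], [-F, E]]
first partials: E_s = -(40/3)*s*t^2 + 16*s^3, E_t = (100/9)*t^3 - (40/3)*s^2*t, F_s = (50/9)*t^3 - 20*s^2*t, F_t = (50/3)*s*t^2 - (20/3)*s^3, G_s = (200/9)*s*t^2, G_t = (200/9)*s^2*t
D = EG - F^2 = 1 + (25/9)*t^4 + (40/9)*s^2*t^2 + 4*s^4
expanded: Gamma^s_ss = (G E_s - 2F F_s + F E_t)/(2D), Gamma^s_st = (G E_t - F G_s)/(2D), Gamma^s_tt = (2G F_t - G G_s - F G_t)/(2D), Gamma^t_ss = (2E F_s - E E_t - F E_s)/(2D), Gamma^t_st = (E G_s - F E_t)/(2D), Gamma^t_tt = (E G_t - 2F F_t + F G_s)/(2D); substitute and cancel common factors

Answer: Gamma_sss = (72*s^3 - 60*s*t^2)/(36*s^4 + 40*s^2*t^2 + 25*t^4 + 9), Gamma_sst = (-60*s^2*t + 50*t^3)/(36*s^4 + 40*s^2*t^2 + 25*t^4 + 9), Gamma_stt = (-60*s^3 + 50*s*t^2)/(36*s^4 + 40*s^2*t^2 + 25*t^4 + 9), Gamma_tss = -120*s^2*t/(36*s^4 + 40*s^2*t^2 + 25*t^4 + 9), Gamma_tst = 100*s*t^2/(36*s^4 + 40*s^2*t^2 + 25*t^4 + 9), Gamma_ttt = 100*s^2*t/(36*s^4 + 40*s^2*t^2 + 25*t^4 + 9)


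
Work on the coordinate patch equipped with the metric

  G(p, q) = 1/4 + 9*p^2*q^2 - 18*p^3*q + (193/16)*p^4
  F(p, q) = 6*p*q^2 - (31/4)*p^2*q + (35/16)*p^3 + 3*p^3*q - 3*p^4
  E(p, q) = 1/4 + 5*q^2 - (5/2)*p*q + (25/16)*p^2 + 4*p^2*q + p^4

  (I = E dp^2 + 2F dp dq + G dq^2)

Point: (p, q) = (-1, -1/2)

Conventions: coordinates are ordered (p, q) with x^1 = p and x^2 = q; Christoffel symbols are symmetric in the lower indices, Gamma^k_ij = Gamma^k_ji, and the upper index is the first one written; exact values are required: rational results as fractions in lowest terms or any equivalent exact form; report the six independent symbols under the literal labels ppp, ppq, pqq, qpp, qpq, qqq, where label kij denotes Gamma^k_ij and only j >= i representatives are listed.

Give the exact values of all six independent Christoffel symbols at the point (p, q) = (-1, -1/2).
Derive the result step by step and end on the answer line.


E = 13/16, F = -21/16, G = 89/16 at the point
E_p = -15/8, E_q = 3/2, F_p = 125/16, F_q = -19/4, G_p = -103/4, G_q = 9
EG - F^2 = 179/64;  g^inv = (64/179) * [[89/16, 21/16], [21/16, 13/16]]
first-kind symbols [ij,l] = (1/2)(d_i g_jl + d_j g_il - d_l g_ij): [pp,p] = E_p/2 = -15/16, [pp,q] = F_p - E_q/2 = 113/16, [pq,p] = E_q/2 = 3/4, [pq,q] = G_p/2 = -103/8, [qq,p] = F_q - G_p/2 = 65/8, [qq,q] = G_q/2 = 9/2
Gamma^p_ij = (G*[ij,p] - F*[ij,q])/(EG - F^2), Gamma^q_ij = (E*[ij,q] - F*[ij,p])/(EG - F^2)

Answer: Gamma_ppp = 519/358, Gamma_ppq = -1629/358, Gamma_pqq = 6541/358, Gamma_qpp = 577/358, Gamma_qpq = -1213/358, Gamma_qqq = 1833/358


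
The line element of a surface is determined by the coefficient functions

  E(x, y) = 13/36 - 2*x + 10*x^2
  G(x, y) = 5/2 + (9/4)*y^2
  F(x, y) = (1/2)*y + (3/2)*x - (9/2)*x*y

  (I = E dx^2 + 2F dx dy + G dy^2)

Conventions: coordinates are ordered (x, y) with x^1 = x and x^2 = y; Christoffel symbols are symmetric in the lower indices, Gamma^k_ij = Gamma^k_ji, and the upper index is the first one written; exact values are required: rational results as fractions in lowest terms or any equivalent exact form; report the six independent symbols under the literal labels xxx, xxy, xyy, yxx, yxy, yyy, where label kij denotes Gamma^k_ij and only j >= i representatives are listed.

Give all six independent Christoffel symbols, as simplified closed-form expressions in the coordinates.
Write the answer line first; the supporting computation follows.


Answer: Gamma_xxx = (324*x*y^2 + 1944*x*y + 3276*x - 108*y - 360)/(324*x^2*y^2 + 1944*x^2*y + 3276*x^2 - 216*x*y - 720*x + 81*y^2 + 130), Gamma_xxy = 0, Gamma_xyy = (-486*x*y - 1620*x + 180)/(324*x^2*y^2 + 1944*x^2*y + 3276*x^2 - 216*x*y - 720*x + 81*y^2 + 130), Gamma_yxx = (-72*x*y - 216*x - 162*y + 78)/(324*x^2*y^2 + 1944*x^2*y + 3276*x^2 - 216*x*y - 720*x + 81*y^2 + 130), Gamma_yxy = 0, Gamma_yyy = (324*x^2*y + 972*x^2 - 108*x + 81*y)/(324*x^2*y^2 + 1944*x^2*y + 3276*x^2 - 216*x*y - 720*x + 81*y^2 + 130)

E = 13/36 - 2*x + 10*x^2; F = (1/2)*y + (3/2)*x - (9/2)*x*y; G = 5/2 + (9/4)*y^2
Gamma^k_ij = (1/2) g^{kl} (d_i g_jl + d_j g_il - d_l g_ij), with g^inv = (1/(EG-F^2)) [[G, -F], [-F, E]]
first partials: E_x = -2 + 20*x, E_y = 0, F_x = 3/2 - (9/2)*y, F_y = 1/2 - (9/2)*x, G_x = 0, G_y = (9/2)*y
D = EG - F^2 = 65/72 - 5*x + (9/16)*y^2 - (3/2)*x*y + (91/4)*x^2 + (27/2)*x^2*y + (9/4)*x^2*y^2
expanded: Gamma^x_xx = (G E_x - 2F F_x + F E_y)/(2D), Gamma^x_xy = (G E_y - F G_x)/(2D), Gamma^x_yy = (2G F_y - G G_x - F G_y)/(2D), Gamma^y_xx = (2E F_x - E E_y - F E_x)/(2D), Gamma^y_xy = (E G_x - F E_y)/(2D), Gamma^y_yy = (E G_y - 2F F_y + F G_x)/(2D); substitute and cancel common factors


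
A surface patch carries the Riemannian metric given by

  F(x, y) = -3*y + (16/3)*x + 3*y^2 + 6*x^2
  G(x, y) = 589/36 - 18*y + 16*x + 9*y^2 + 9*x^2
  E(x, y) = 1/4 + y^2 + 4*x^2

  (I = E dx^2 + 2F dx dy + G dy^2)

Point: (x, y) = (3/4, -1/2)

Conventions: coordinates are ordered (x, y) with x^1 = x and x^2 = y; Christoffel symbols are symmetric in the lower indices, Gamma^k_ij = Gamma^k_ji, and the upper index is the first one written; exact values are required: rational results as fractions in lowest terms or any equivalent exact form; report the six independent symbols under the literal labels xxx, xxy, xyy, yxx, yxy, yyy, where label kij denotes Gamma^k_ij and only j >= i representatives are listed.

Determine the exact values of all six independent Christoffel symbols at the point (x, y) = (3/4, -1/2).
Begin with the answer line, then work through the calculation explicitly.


Answer: Gamma_xxx = -360/1243, Gamma_xxy = -6760/1243, Gamma_xyy = -65585/2486, Gamma_yxx = 312/791, Gamma_yxy = 1188/791, Gamma_yyy = 4257/791

E = 11/4, F = 77/8, G = 6433/144 at the point
E_x = 6, E_y = -1, F_x = 43/3, F_y = -6, G_x = 59/2, G_y = -27
EG - F^2 = 8701/288;  g^inv = (288/8701) * [[6433/144, -77/8], [-77/8, 11/4]]
first-kind symbols [ij,l] = (1/2)(d_i g_jl + d_j g_il - d_l g_ij): [xx,x] = E_x/2 = 3, [xx,y] = F_x - E_y/2 = 89/6, [xy,x] = E_y/2 = -1/2, [xy,y] = G_x/2 = 59/4, [yy,x] = F_y - G_x/2 = -83/4, [yy,y] = G_y/2 = -27/2
Gamma^x_ij = (G*[ij,x] - F*[ij,y])/(EG - F^2), Gamma^y_ij = (E*[ij,y] - F*[ij,x])/(EG - F^2)


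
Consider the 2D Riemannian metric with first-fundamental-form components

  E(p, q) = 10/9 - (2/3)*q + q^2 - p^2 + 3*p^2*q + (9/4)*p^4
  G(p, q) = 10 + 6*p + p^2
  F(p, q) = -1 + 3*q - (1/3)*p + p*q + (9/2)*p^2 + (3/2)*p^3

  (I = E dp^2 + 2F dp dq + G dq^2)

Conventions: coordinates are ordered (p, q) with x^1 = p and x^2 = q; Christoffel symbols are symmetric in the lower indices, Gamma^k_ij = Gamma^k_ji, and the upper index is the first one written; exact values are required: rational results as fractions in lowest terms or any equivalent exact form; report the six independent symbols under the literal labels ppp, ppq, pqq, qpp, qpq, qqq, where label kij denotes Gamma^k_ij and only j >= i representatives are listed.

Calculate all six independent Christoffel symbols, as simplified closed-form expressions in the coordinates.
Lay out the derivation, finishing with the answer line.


E = 10/9 - (2/3)*q + q^2 - p^2 + 3*p^2*q + (9/4)*p^4; F = -1 + 3*q - (1/3)*p + p*q + (9/2)*p^2 + (3/2)*p^3; G = 10 + 6*p + p^2
Gamma^k_ij = (1/2) g^{kl} (d_i g_jl + d_j g_il - d_l g_ij), with g^inv = (1/(EG-F^2)) [[G, -F], [-F, E]]
first partials: E_p = -2*p + 6*p*q + 9*p^3, E_q = -2/3 + 2*q + 3*p^2, F_p = -1/3 + q + 9*p + (9/2)*p^2, F_q = 3 + p, G_p = 6 + 2*p, G_q = 0
D = EG - F^2 = 91/9 - (2/3)*q + 6*p + q^2 + 3*p^2*q + (9/4)*p^4
expanded: Gamma^p_pp = (G E_p - 2F F_p + F E_q)/(2D), Gamma^p_pq = (G E_q - F G_p)/(2D), Gamma^p_qq = (2G F_q - G G_p - F G_q)/(2D), Gamma^q_pp = (2E F_p - E E_q - F E_p)/(2D), Gamma^q_pq = (E G_p - F E_q)/(2D), Gamma^q_qq = (E G_q - 2F F_q + F G_p)/(2D); substitute and cancel common factors

Answer: Gamma_ppp = (162*p^3 + 108*p*q - 36*p)/(81*p^4 + 108*p^2*q + 216*p + 36*q^2 - 24*q + 364), Gamma_ppq = (54*p^2 + 36*q - 12)/(81*p^4 + 108*p^2*q + 216*p + 36*q^2 - 24*q + 364), Gamma_pqq = 0, Gamma_qpp = (108*p^2 + 324*p)/(81*p^4 + 108*p^2*q + 216*p + 36*q^2 - 24*q + 364), Gamma_qpq = (36*p + 108)/(81*p^4 + 108*p^2*q + 216*p + 36*q^2 - 24*q + 364), Gamma_qqq = 0


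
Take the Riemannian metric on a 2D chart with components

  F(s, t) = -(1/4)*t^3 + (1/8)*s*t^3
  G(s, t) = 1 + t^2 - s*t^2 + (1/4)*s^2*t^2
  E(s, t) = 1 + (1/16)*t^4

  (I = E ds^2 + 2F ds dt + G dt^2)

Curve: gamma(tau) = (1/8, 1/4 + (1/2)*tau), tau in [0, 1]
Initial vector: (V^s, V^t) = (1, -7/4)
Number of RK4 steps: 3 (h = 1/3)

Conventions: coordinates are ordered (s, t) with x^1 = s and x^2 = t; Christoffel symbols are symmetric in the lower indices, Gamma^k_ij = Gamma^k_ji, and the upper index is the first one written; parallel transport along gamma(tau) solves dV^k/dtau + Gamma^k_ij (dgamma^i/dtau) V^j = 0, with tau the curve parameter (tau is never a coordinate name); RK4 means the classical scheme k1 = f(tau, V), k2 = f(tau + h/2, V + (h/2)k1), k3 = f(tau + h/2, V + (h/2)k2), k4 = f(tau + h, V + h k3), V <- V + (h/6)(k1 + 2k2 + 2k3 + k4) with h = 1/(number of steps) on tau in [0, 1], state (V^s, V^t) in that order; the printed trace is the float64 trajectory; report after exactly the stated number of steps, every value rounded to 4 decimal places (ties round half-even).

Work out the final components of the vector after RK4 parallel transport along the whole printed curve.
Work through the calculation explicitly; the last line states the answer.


gamma'(tau) = (0, 1/2); f(tau, V)^k = -Gamma^k_ij(gamma(tau)) gamma'^i(tau) V^j; h = 1/3; intermediate values shown to 6 dp
curve data and Christoffel symbols at the stage parameters:
  tau = 0.000000: gamma = (0.125000, 0.250000), gamma' = (0.000000, 0.500000); Gamma_sss = 0.000000, Gamma_sst = 0.001851, Gamma_stt = -0.013882, Gamma_tss = 0.000000, Gamma_tst = -0.027765, Gamma_ttt = 0.208237
  tau = 0.166667: gamma = (0.125000, 0.333333), gamma' = (0.000000, 0.500000); Gamma_sss = 0.000000, Gamma_sst = 0.004215, Gamma_stt = -0.023708, Gamma_tss = 0.000000, Gamma_tst = -0.047416, Gamma_ttt = 0.266716
  tau = 0.333333: gamma = (0.125000, 0.416667), gamma' = (0.000000, 0.500000); Gamma_sss = 0.000000, Gamma_sst = 0.007832, Gamma_stt = -0.035246, Gamma_tss = 0.000000, Gamma_tst = -0.070491, Gamma_ttt = 0.317211
  tau = 0.500000: gamma = (0.125000, 0.500000), gamma' = (0.000000, 0.500000); Gamma_sss = 0.000000, Gamma_sst = 0.012769, Gamma_stt = -0.047885, Gamma_tss = 0.000000, Gamma_tst = -0.095770, Gamma_ttt = 0.359138
  tau = 0.666667: gamma = (0.125000, 0.583333), gamma' = (0.000000, 0.500000); Gamma_sss = 0.000000, Gamma_sst = 0.018994, Gamma_stt = -0.061052, Gamma_tss = 0.000000, Gamma_tst = -0.122104, Gamma_ttt = 0.392476
  tau = 0.833333: gamma = (0.125000, 0.666667), gamma' = (0.000000, 0.500000); Gamma_sss = 0.000000, Gamma_sst = 0.026399, Gamma_stt = -0.074247, Gamma_tss = 0.000000, Gamma_tst = -0.148494, Gamma_ttt = 0.417641
  tau = 1.000000: gamma = (0.125000, 0.750000), gamma' = (0.000000, 0.500000); Gamma_sss = 0.000000, Gamma_sst = 0.034827, Gamma_stt = -0.087069, Gamma_tss = 0.000000, Gamma_tst = -0.174137, Gamma_ttt = 0.435343
step 0: V^s = 1.0000, V^t = -1.7500
step 1: k1 = (-0.013073, 0.196090), k2 = (-0.022460, 0.252675), k3 = (-0.022345, 0.251380), k4 = (-0.033250, 0.299253); V <- V + (h/6)(k1 + 2k2 + 2k3 + k4): V^s = 0.9924, V^t = -1.6665
step 2: k1 = (-0.033255, 0.299291), k2 = (-0.045006, 0.337548), k3 = (-0.044841, 0.336309), k4 = (-0.056732, 0.364705); V <- V + (h/6)(k1 + 2k2 + 2k3 + k4): V^s = 0.9775, V^t = -1.5547
step 3: k1 = (-0.056742, 0.364770), k2 = (-0.068237, 0.383832), k3 = (-0.068094, 0.383027), k4 = (-0.078751, 0.393756); V <- V + (h/6)(k1 + 2k2 + 2k3 + k4): V^s = 0.9548, V^t = -1.4274

Answer: V^s = 0.9548, V^t = -1.4274


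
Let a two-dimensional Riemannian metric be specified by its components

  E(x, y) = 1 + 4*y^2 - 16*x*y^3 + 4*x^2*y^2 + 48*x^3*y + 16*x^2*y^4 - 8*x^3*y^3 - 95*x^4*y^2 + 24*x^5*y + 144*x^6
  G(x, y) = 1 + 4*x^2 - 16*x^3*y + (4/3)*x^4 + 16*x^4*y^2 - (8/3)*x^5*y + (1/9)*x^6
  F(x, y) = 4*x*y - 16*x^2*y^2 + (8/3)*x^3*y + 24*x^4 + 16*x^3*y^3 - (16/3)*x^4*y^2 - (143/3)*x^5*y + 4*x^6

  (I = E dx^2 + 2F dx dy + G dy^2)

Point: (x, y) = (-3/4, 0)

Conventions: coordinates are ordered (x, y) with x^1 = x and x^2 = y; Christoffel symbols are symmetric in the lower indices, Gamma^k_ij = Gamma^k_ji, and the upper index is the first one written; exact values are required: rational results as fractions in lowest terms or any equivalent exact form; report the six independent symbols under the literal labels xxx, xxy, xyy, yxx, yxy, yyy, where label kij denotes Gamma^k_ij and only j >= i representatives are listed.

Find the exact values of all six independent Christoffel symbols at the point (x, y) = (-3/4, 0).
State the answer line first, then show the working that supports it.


Answer: Gamma_xxx = -419904/120097, Gamma_xxy = -53136/120097, Gamma_xyy = 46656/120097, Gamma_yxx = -136080/120097, Gamma_yxy = -17220/120097, Gamma_yyy = 15120/120097

E = 6817/256, F = 8505/1024, G = 15121/4096 at the point
E_x = -6561/32, E_y = -3321/128, F_x = -5913/128, F_y = 7359/1024, G_x = -4305/512, G_y = 945/128
EG - F^2 = 120097/4096;  g^inv = (4096/120097) * [[15121/4096, -8505/1024], [-8505/1024, 6817/256]]
first-kind symbols [ij,l] = (1/2)(d_i g_jl + d_j g_il - d_l g_ij): [xx,x] = E_x/2 = -6561/64, [xx,y] = F_x - E_y/2 = -8505/256, [xy,x] = E_y/2 = -3321/256, [xy,y] = G_x/2 = -4305/1024, [yy,x] = F_y - G_x/2 = 729/64, [yy,y] = G_y/2 = 945/256
Gamma^x_ij = (G*[ij,x] - F*[ij,y])/(EG - F^2), Gamma^y_ij = (E*[ij,y] - F*[ij,x])/(EG - F^2)


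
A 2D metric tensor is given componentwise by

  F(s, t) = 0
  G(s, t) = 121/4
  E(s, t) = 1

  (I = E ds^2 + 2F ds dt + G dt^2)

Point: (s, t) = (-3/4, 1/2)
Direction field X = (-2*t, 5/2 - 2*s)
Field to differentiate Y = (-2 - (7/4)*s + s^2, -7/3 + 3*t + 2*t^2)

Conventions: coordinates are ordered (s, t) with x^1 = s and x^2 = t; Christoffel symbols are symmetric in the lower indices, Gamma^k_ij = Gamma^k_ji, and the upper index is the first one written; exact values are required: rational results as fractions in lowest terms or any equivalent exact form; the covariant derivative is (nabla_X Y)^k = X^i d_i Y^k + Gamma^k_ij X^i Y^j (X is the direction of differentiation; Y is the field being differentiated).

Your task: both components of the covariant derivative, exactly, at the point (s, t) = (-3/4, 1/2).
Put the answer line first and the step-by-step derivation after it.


Answer: (nabla_X Y)^s = 13/4, (nabla_X Y)^t = 20

E = 1, F = 0, G = 121/4 at the point
E_s = 0, E_t = 0, F_s = 0, F_t = 0, G_s = 0, G_t = 0
EG - F^2 = 121/4;  g^inv = (4/121) * [[121/4, 0], [0, 1]]
first-kind symbols [ij,l] = (1/2)(d_i g_jl + d_j g_il - d_l g_ij): [ss,s] = E_s/2 = 0, [ss,t] = F_s - E_t/2 = 0, [st,s] = E_t/2 = 0, [st,t] = G_s/2 = 0, [tt,s] = F_t - G_s/2 = 0, [tt,t] = G_t/2 = 0
Gamma^s_ij = (G*[ij,s] - F*[ij,t])/(EG - F^2), Gamma^t_ij = (E*[ij,t] - F*[ij,s])/(EG - F^2)
Gamma_sss = 0, Gamma_sst = 0, Gamma_stt = 0, Gamma_tss = 0, Gamma_tst = 0, Gamma_ttt = 0
X = (-1, 4), Y = (-1/8, -1/3) at the point


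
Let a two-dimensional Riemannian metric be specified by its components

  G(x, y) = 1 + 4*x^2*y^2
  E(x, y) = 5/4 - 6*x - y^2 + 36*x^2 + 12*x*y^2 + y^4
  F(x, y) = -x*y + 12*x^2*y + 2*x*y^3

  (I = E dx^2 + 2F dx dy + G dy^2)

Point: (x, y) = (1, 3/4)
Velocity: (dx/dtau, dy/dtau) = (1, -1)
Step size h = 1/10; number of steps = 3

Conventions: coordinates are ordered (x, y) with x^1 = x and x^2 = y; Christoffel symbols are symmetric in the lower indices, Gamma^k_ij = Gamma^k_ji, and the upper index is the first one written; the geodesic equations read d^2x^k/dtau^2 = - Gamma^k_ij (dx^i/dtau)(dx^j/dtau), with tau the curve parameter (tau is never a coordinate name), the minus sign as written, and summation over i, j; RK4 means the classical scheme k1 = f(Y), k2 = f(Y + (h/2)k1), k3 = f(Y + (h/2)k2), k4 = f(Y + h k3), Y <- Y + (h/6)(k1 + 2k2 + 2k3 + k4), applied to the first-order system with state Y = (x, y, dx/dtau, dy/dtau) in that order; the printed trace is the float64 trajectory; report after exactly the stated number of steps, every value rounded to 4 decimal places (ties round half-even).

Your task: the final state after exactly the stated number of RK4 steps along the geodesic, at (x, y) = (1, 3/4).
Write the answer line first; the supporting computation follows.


Answer: x = 1.2677, y = 0.4429, dx/dtau = 0.7895, dy/dtau = -1.0429

f(Y) = (dx/dtau, dy/dtau, -Gamma^x_ij Y'^i Y'^j, -Gamma^y_ij Y'^i Y'^j) with the Gammas evaluated at the stage position; h = 0.100000; intermediate values shown to 6 dp
step 0: x = 1.0000, y = 0.7500, dx/dtau = 1.0000, dy/dtau = -1.0000
step 1:
  k1: at (x, y) = (1.000000, 0.750000), (dx/dtau, dy/dtau) = (1.000000, -1.000000); Gamma_xxx = 0.909286, Gamma_xxy = 0.227322, Gamma_xyy = 0.303095, Gamma_yxx = 0.224978, Gamma_yxy = 0.056245, Gamma_yyy = 0.074993; k1 = (1.000000, -1.000000, -0.757739, -0.187482)
  k2: at (x, y) = (1.050000, 0.700000), (dx/dtau, dy/dtau) = (0.962113, -1.009374); Gamma_xxx = 0.883324, Gamma_xxy = 0.206109, Gamma_xyy = 0.309163, Gamma_yxx = 0.206437, Gamma_yxy = 0.048169, Gamma_yyy = 0.072253; k2 = (0.962113, -1.009374, -0.732328, -0.171148)
  k3: at (x, y) = (1.048106, 0.699531), (dx/dtau, dy/dtau) = (0.963384, -1.008557); Gamma_xxx = 0.884986, Gamma_xxy = 0.206358, Gamma_xyy = 0.309186, Gamma_yxx = 0.206709, Gamma_yxy = 0.048200, Gamma_yyy = 0.072218; k3 = (0.963384, -1.008557, -0.734856, -0.171642)
  k4: at (x, y) = (1.096338, 0.649144), (dx/dtau, dy/dtau) = (0.926514, -1.017164); Gamma_xxx = 0.861451, Gamma_xxy = 0.186402, Gamma_xyy = 0.314814, Gamma_yxx = 0.188657, Gamma_yxy = 0.040822, Gamma_yyy = 0.068944; k4 = (0.926514, -1.017164, -0.713871, -0.156337)
  Y <- Y + (h/6)(k1 + 2k2 + 2k3 + k4): x = 1.0963, y = 0.6491, dx/dtau = 0.9266, dy/dtau = -1.0172
step 2:
  k1: at (x, y) = (1.096292, 0.649116), (dx/dtau, dy/dtau) = (0.926567, -1.017157); Gamma_xxx = 0.861494, Gamma_xxy = 0.186403, Gamma_xyy = 0.314816, Gamma_yxx = 0.188659, Gamma_yxy = 0.040821, Gamma_yyy = 0.068942; k1 = (0.926567, -1.017157, -0.713970, -0.156353)
  k2: at (x, y) = (1.142620, 0.598258), (dx/dtau, dy/dtau) = (0.890869, -1.024974); Gamma_xxx = 0.840219, Gamma_xxy = 0.167556, Gamma_xyy = 0.320017, Gamma_yxx = 0.171102, Gamma_yxy = 0.034121, Gamma_yyy = 0.065168; k2 = (0.890869, -1.024974, -0.697042, -0.141946)
  k3: at (x, y) = (1.140835, 0.597867), (dx/dtau, dy/dtau) = (0.891715, -1.024254); Gamma_xxx = 0.841598, Gamma_xxy = 0.167721, Gamma_xyy = 0.320041, Gamma_yxx = 0.171289, Gamma_yxy = 0.034136, Gamma_yyy = 0.065137; k3 = (0.891715, -1.024254, -0.698581, -0.142181)
  k4: at (x, y) = (1.185463, 0.546691), (dx/dtau, dy/dtau) = (0.856709, -1.031375); Gamma_xxx = 0.821985, Gamma_xxy = 0.149790, Gamma_xyy = 0.324811, Gamma_yxx = 0.154149, Gamma_yxy = 0.028091, Gamma_yyy = 0.060913; k4 = (0.856709, -1.031375, -0.684102, -0.128292)
  Y <- Y + (h/6)(k1 + 2k2 + 2k3 + k4): x = 1.1854, y = 0.5467, dx/dtau = 0.8567, dy/dtau = -1.0314
step 3:
  k1: at (x, y) = (1.185433, 0.546666), (dx/dtau, dy/dtau) = (0.856745, -1.031372); Gamma_xxx = 0.822011, Gamma_xxy = 0.149789, Gamma_xyy = 0.324813, Gamma_yxx = 0.154148, Gamma_yxy = 0.028089, Gamma_yyy = 0.060911; k1 = (0.856745, -1.031372, -0.684165, -0.128299)
  k2: at (x, y) = (1.228270, 0.495098), (dx/dtau, dy/dtau) = (0.822537, -1.037787); Gamma_xxx = 0.803945, Gamma_xxy = 0.132677, Gamma_xyy = 0.329154, Gamma_yxx = 0.137430, Gamma_yxy = 0.022680, Gamma_yyy = 0.056267; k2 = (0.822537, -1.037787, -0.671910, -0.114859)
  k3: at (x, y) = (1.226559, 0.494777), (dx/dtau, dy/dtau) = (0.823150, -1.037115); Gamma_xxx = 0.805121, Gamma_xxy = 0.132785, Gamma_xyy = 0.329176, Gamma_yxx = 0.137555, Gamma_yxy = 0.022686, Gamma_yyy = 0.056240; k3 = (0.823150, -1.037115, -0.672877, -0.114961)
  k4: at (x, y) = (1.267747, 0.442955), (dx/dtau, dy/dtau) = (0.789457, -1.042868); Gamma_xxx = 0.788192, Gamma_xxy = 0.116378, Gamma_xyy = 0.333076, Gamma_yxx = 0.121219, Gamma_yxy = 0.017898, Gamma_yyy = 0.051225; k4 = (0.789457, -1.042868, -0.661852, -0.101789)
  Y <- Y + (h/6)(k1 + 2k2 + 2k3 + k4): x = 1.2677, y = 0.4429, dx/dtau = 0.7895, dy/dtau = -1.0429


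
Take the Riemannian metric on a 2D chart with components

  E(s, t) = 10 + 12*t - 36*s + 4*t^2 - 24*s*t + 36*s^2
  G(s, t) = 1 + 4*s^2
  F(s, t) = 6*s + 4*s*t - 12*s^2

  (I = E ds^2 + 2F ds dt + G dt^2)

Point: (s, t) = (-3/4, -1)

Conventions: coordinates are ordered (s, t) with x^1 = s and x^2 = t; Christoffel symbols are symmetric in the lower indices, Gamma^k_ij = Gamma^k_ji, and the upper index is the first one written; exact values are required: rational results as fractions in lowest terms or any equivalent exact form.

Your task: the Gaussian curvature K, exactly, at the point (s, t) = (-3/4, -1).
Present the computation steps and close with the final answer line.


E = 125/4, F = -33/4, G = 13/4, EG - F^2 = 67/2 at the point
E_s = -66, E_t = 22, F_s = 20, F_t = -3, G_s = -6, G_t = 0
E_tt = 8, F_st = 4, G_ss = 8
Brioschi: K = (det M1 - det M2) / (EG - F^2)^2 with the standard first/second-derivative matrices M1, M2.
M1 = [[-E_tt/2 + F_st - G_ss/2, E_s/2, F_s - E_t/2], [F_t - G_s/2, E, F], [G_t/2, F, G]] = [[-4, -33, 9], [0, 125/4, -33/4], [0, -33/4, 13/4]]; det M1 = -134
M2 = [[0, E_t/2, G_s/2], [E_t/2, E, F], [G_s/2, F, G]] = [[0, 11, -3], [11, 125/4, -33/4], [-3, -33/4, 13/4]]; det M2 = -130
det M1 - det M2 = -4; K = -4 / (67/2)^2 = -16/4489

Answer: K = -16/4489


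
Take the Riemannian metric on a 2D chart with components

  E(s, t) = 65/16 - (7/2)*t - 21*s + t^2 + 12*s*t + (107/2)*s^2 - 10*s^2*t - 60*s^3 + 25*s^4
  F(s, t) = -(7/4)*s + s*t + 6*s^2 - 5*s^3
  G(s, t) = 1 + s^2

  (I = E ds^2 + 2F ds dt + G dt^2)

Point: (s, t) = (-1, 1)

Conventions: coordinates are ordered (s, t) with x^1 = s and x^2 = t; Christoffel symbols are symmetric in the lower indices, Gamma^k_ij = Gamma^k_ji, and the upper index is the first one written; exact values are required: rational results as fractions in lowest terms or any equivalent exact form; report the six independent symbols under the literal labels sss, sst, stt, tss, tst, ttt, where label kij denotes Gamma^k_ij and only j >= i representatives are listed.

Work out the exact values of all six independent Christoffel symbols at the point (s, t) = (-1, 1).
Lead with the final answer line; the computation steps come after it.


Answer: Gamma_sss = -3008/2241, Gamma_sst = -188/2241, Gamma_stt = 0, Gamma_tss = -256/2241, Gamma_tst = -16/2241, Gamma_ttt = 0

E = 2225/16, F = 47/4, G = 2 at the point
E_s = -376, E_t = -47/2, F_s = -111/4, F_t = -1, G_s = -2, G_t = 0
EG - F^2 = 2241/16;  g^inv = (16/2241) * [[2, -47/4], [-47/4, 2225/16]]
first-kind symbols [ij,l] = (1/2)(d_i g_jl + d_j g_il - d_l g_ij): [ss,s] = E_s/2 = -188, [ss,t] = F_s - E_t/2 = -16, [st,s] = E_t/2 = -47/4, [st,t] = G_s/2 = -1, [tt,s] = F_t - G_s/2 = 0, [tt,t] = G_t/2 = 0
Gamma^s_ij = (G*[ij,s] - F*[ij,t])/(EG - F^2), Gamma^t_ij = (E*[ij,t] - F*[ij,s])/(EG - F^2)


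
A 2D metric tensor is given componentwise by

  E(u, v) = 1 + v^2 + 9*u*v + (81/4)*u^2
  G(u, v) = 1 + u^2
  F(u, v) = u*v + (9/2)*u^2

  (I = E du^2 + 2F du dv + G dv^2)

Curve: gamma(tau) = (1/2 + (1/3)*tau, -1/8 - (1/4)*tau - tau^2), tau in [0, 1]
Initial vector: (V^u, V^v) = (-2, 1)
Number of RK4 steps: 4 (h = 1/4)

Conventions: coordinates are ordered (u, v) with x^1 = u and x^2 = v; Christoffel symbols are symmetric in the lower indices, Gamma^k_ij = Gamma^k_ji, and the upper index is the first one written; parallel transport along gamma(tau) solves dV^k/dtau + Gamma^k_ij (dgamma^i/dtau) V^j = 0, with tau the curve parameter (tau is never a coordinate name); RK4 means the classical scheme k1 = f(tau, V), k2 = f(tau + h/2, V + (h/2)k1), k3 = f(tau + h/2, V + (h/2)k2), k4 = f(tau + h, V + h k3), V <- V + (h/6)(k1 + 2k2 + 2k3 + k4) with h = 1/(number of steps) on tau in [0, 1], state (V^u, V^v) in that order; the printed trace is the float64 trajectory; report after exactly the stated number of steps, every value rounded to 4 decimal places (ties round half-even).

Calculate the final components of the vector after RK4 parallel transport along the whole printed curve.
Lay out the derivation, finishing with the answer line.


gamma'(tau) = (1/3, -1/4 - 2*tau); f(tau, V)^k = -Gamma^k_ij(gamma(tau)) gamma'^i(tau) V^j; h = 1/4; intermediate values shown to 6 dp
curve data and Christoffel symbols at the stage parameters:
  tau = 0.000000: gamma = (0.500000, -0.125000), gamma' = (0.333333, -0.250000); Gamma_uuu = 1.658537, Gamma_uuv = 0.368564, Gamma_uvv = 0.000000, Gamma_vuu = 0.390244, Gamma_vuv = 0.086721, Gamma_vvv = 0.000000
  tau = 0.125000: gamma = (0.541667, -0.171875), gamma' = (0.333333, -0.500000); Gamma_uuu = 1.586459, Gamma_uuv = 0.352546, Gamma_uvv = 0.000000, Gamma_vuu = 0.379291, Gamma_vuv = 0.084287, Gamma_vvv = 0.000000
  tau = 0.250000: gamma = (0.583333, -0.250000), gamma' = (0.333333, -0.750000); Gamma_uuu = 1.530962, Gamma_uuv = 0.340214, Gamma_uvv = 0.000000, Gamma_vuu = 0.376026, Gamma_vuv = 0.083561, Gamma_vvv = 0.000000
  tau = 0.375000: gamma = (0.625000, -0.359375), gamma' = (0.333333, -1.000000); Gamma_uuu = 1.490064, Gamma_uuv = 0.331125, Gamma_uvv = 0.000000, Gamma_vuu = 0.379634, Gamma_vuv = 0.084363, Gamma_vvv = 0.000000
  tau = 0.500000: gamma = (0.666667, -0.500000), gamma' = (0.333333, -1.250000); Gamma_uuu = 1.462094, Gamma_uuv = 0.324910, Gamma_uvv = 0.000000, Gamma_vuu = 0.389892, Gamma_vuv = 0.086643, Gamma_vvv = 0.000000
  tau = 0.625000: gamma = (0.708333, -0.671875), gamma' = (0.333333, -1.500000); Gamma_uuu = 1.445742, Gamma_uuv = 0.321276, Gamma_uvv = 0.000000, Gamma_vuu = 0.407083, Gamma_vuv = 0.090463, Gamma_vvv = 0.000000
  tau = 0.750000: gamma = (0.750000, -0.875000), gamma' = (0.333333, -1.750000); Gamma_uuu = 1.440000, Gamma_uuv = 0.320000, Gamma_uvv = 0.000000, Gamma_vuu = 0.432000, Gamma_vuv = 0.096000, Gamma_vvv = 0.000000
  tau = 0.875000: gamma = (0.791667, -1.109375), gamma' = (0.333333, -2.000000); Gamma_uuu = 1.444042, Gamma_uuv = 0.320898, Gamma_uvv = 0.000000, Gamma_vuu = 0.466018, Gamma_vuv = 0.103560, Gamma_vvv = 0.000000
  tau = 1.000000: gamma = (0.833333, -1.375000), gamma' = (0.333333, -2.250000); Gamma_uuu = 1.457041, Gamma_uuv = 0.323787, Gamma_uvv = 0.000000, Gamma_vuu = 0.511243, Gamma_vuv = 0.113609, Gamma_vvv = 0.000000
step 0: V^u = -2.0000, V^v = 1.0000
step 1: k1 = (0.798555, 0.187895), k2 = (0.549626, 0.131405), k3 = (0.561426, 0.134226), k4 = (0.357297, 0.087757); V <- V + (h/6)(k1 + 2k2 + 2k3 + k4): V^u = -1.8593, V^v = 1.0336
step 2: k1 = (0.357190, 0.087731), k2 = (0.185134, 0.047168), k3 = (0.189254, 0.048218), k4 = (0.033929, 0.009048); V <- V + (h/6)(k1 + 2k2 + 2k3 + k4): V^u = -1.8118, V^v = 1.0456
step 3: k1 = (0.033922, 0.009046), k2 = (-0.112097, -0.031563), k3 = (-0.111553, -0.031410), k4 = (-0.257865, -0.077359); V <- V + (h/6)(k1 + 2k2 + 2k3 + k4): V^u = -1.8397, V^v = 1.0375
step 4: k1 = (-0.257846, -0.077354), k2 = (-0.410297, -0.132410), k3 = (-0.412619, -0.133159), k4 = (-0.580194, -0.203577); V <- V + (h/6)(k1 + 2k2 + 2k3 + k4): V^u = -1.9432, V^v = 1.0037

Answer: V^u = -1.9432, V^v = 1.0037


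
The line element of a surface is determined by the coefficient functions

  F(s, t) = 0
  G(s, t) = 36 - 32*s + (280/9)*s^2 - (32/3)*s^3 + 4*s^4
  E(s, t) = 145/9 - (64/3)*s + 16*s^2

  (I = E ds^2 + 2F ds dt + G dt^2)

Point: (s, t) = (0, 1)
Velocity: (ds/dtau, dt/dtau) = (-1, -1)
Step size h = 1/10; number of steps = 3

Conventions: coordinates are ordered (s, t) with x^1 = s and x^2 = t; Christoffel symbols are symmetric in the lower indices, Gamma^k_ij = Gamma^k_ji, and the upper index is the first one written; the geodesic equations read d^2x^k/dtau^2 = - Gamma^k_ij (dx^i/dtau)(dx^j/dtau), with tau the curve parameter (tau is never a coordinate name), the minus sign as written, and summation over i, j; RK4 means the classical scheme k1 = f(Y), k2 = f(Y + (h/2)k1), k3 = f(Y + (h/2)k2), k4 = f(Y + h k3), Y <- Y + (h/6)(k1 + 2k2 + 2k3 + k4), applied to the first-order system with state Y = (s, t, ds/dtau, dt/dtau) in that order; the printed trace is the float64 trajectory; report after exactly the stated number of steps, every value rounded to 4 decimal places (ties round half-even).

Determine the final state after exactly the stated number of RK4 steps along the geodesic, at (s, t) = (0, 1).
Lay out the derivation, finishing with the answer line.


f(Y) = (ds/dtau, dt/dtau, -Gamma^s_ij Y'^i Y'^j, -Gamma^t_ij Y'^i Y'^j) with the Gammas evaluated at the stage position; h = 0.100000; intermediate values shown to 6 dp
step 0: s = 0.0000, t = 1.0000, ds/dtau = -1.0000, dt/dtau = -1.0000
step 1:
  k1: at (s, t) = (0.000000, 1.000000), (ds/dtau, dt/dtau) = (-1.000000, -1.000000); Gamma_sss = -0.662069, Gamma_sst = 0.000000, Gamma_stt = 0.993103, Gamma_tss = 0.000000, Gamma_tst = -0.444444, Gamma_ttt = 0.000000; k1 = (-1.000000, -1.000000, -0.331034, 0.888889)
  k2: at (s, t) = (-0.050000, 0.950000), (ds/dtau, dt/dtau) = (-1.016552, -0.955556); Gamma_sss = -0.665978, Gamma_sst = 0.000000, Gamma_stt = 1.021999, Gamma_tss = 0.000000, Gamma_tst = -0.467011, Gamma_ttt = 0.000000; k2 = (-1.016552, -0.955556, -0.244967, 0.907282)
  k3: at (s, t) = (-0.050828, 0.952222), (ds/dtau, dt/dtau) = (-1.012248, -0.954636); Gamma_sss = -0.666013, Gamma_sst = 0.000000, Gamma_stt = 1.022447, Gamma_tss = 0.000000, Gamma_tst = -0.467369, Gamma_ttt = 0.000000; k3 = (-1.012248, -0.954636, -0.249359, 0.903264)
  k4: at (s, t) = (-0.101225, 0.904536), (ds/dtau, dt/dtau) = (-1.024936, -0.909674); Gamma_sss = -0.666481, Gamma_sst = 0.000000, Gamma_stt = 1.048113, Gamma_tss = 0.000000, Gamma_tst = -0.488292, Gamma_ttt = 0.000000; k4 = (-1.024936, -0.909674, -0.167185, 0.910525)
  Y <- Y + (h/6)(k1 + 2k2 + 2k3 + k4): s = -0.1014, t = 0.9045, ds/dtau = -1.0248, dt/dtau = -0.9097
step 2:
  k1: at (s, t) = (-0.101376, 0.904499), (ds/dtau, dt/dtau) = (-1.024781, -0.909658); Gamma_sss = -0.666478, Gamma_sst = 0.000000, Gamma_stt = 1.048185, Gamma_tss = 0.000000, Gamma_tst = -0.488352, Gamma_ttt = 0.000000; k1 = (-1.024781, -0.909658, -0.167431, 0.910484)
  k2: at (s, t) = (-0.152615, 0.859016), (ds/dtau, dt/dtau) = (-1.033153, -0.864134); Gamma_sss = -0.664073, Gamma_sst = 0.000000, Gamma_stt = 1.071408, Gamma_tss = 0.000000, Gamma_tst = -0.507802, Gamma_ttt = 0.000000; k2 = (-1.033153, -0.864134, -0.091215, 0.906713)
  k3: at (s, t) = (-0.153033, 0.861292), (ds/dtau, dt/dtau) = (-1.029342, -0.864323); Gamma_sss = -0.664043, Gamma_sst = 0.000000, Gamma_stt = 1.071587, Gamma_tss = 0.000000, Gamma_tst = -0.507953, Gamma_ttt = 0.000000; k3 = (-1.029342, -0.864323, -0.096950, 0.903835)
  k4: at (s, t) = (-0.204310, 0.818067), (ds/dtau, dt/dtau) = (-1.034476, -0.819275); Gamma_sss = -0.659281, Gamma_sst = 0.000000, Gamma_stt = 1.092480, Gamma_tss = 0.000000, Gamma_tst = -0.525610, Gamma_ttt = 0.000000; k4 = (-1.034476, -0.819275, -0.027761, 0.890930)
  Y <- Y + (h/6)(k1 + 2k2 + 2k3 + k4): s = -0.2044, t = 0.8181, ds/dtau = -1.0343, dt/dtau = -0.8193
step 3:
  k1: at (s, t) = (-0.204446, 0.818068), (ds/dtau, dt/dtau) = (-1.034307, -0.819283); Gamma_sss = -0.659266, Gamma_sst = 0.000000, Gamma_stt = 1.092533, Gamma_tss = 0.000000, Gamma_tst = -0.525655, Gamma_ttt = 0.000000; k1 = (-1.034307, -0.819283, -0.028059, 0.890869)
  k2: at (s, t) = (-0.256162, 0.777104), (ds/dtau, dt/dtau) = (-1.035710, -0.774740); Gamma_sss = -0.652585, Gamma_sst = 0.000000, Gamma_stt = 1.111733, Gamma_tss = 0.000000, Gamma_tst = -0.541698, Gamma_ttt = 0.000000; k2 = (-1.035710, -0.774740, 0.032738, 0.869323)
  k3: at (s, t) = (-0.256232, 0.779331), (ds/dtau, dt/dtau) = (-1.032670, -0.775817); Gamma_sss = -0.652575, Gamma_sst = 0.000000, Gamma_stt = 1.111758, Gamma_tss = 0.000000, Gamma_tst = -0.541719, Gamma_ttt = 0.000000; k3 = (-1.032670, -0.775817, 0.026752, 0.868010)
  k4: at (s, t) = (-0.307713, 0.740487), (ds/dtau, dt/dtau) = (-1.031631, -0.732482); Gamma_sss = -0.644467, Gamma_sst = 0.000000, Gamma_stt = 1.129419, Gamma_tss = 0.000000, Gamma_tst = -0.555999, Gamma_ttt = 0.000000; k4 = (-1.031631, -0.732482, 0.079915, 0.840283)
  Y <- Y + (h/6)(k1 + 2k2 + 2k3 + k4): s = -0.3078, t = 0.7405, ds/dtau = -1.0315, dt/dtau = -0.7325

Answer: s = -0.3078, t = 0.7405, ds/dtau = -1.0315, dt/dtau = -0.7325


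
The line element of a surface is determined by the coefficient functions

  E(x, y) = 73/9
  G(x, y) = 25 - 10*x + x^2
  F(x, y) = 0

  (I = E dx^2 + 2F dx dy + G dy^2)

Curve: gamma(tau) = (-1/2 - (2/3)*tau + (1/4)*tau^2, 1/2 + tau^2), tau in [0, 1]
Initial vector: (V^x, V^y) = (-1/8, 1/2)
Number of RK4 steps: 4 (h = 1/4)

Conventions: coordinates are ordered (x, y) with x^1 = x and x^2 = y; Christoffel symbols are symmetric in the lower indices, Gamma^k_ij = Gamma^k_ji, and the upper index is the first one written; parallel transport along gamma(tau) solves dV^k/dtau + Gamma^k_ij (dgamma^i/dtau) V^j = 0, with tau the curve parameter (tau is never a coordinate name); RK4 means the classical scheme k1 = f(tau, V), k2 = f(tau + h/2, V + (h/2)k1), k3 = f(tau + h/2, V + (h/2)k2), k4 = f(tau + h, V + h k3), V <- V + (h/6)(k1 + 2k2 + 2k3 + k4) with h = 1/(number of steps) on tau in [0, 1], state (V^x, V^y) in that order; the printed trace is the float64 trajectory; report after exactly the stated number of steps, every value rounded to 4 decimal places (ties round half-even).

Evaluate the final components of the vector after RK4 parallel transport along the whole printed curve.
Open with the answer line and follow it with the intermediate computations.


Answer: V^x = -0.4495, V^y = 0.4157

gamma'(tau) = (-2/3 + (1/2)*tau, 2*tau); f(tau, V)^k = -Gamma^k_ij(gamma(tau)) gamma'^i(tau) V^j; h = 1/4; intermediate values shown to 6 dp
curve data and Christoffel symbols at the stage parameters:
  tau = 0.000000: gamma = (-0.500000, 0.500000), gamma' = (-0.666667, 0.000000); Gamma_xxx = 0.000000, Gamma_xxy = 0.000000, Gamma_xyy = 0.678082, Gamma_yxx = 0.000000, Gamma_yxy = -0.181818, Gamma_yyy = 0.000000
  tau = 0.125000: gamma = (-0.579427, 0.515625), gamma' = (-0.604167, 0.250000); Gamma_xxx = 0.000000, Gamma_xxy = 0.000000, Gamma_xyy = 0.687875, Gamma_yxx = 0.000000, Gamma_yxy = -0.179230, Gamma_yyy = 0.000000
  tau = 0.250000: gamma = (-0.651042, 0.562500), gamma' = (-0.541667, 0.500000); Gamma_xxx = 0.000000, Gamma_xxy = 0.000000, Gamma_xyy = 0.696704, Gamma_yxx = 0.000000, Gamma_yxy = -0.176959, Gamma_yyy = 0.000000
  tau = 0.375000: gamma = (-0.714844, 0.640625), gamma' = (-0.479167, 0.750000); Gamma_xxx = 0.000000, Gamma_xxy = 0.000000, Gamma_xyy = 0.704570, Gamma_yxx = 0.000000, Gamma_yxy = -0.174983, Gamma_yyy = 0.000000
  tau = 0.500000: gamma = (-0.770833, 0.750000), gamma' = (-0.416667, 1.000000); Gamma_xxx = 0.000000, Gamma_xxy = 0.000000, Gamma_xyy = 0.711473, Gamma_yxx = 0.000000, Gamma_yxy = -0.173285, Gamma_yyy = 0.000000
  tau = 0.625000: gamma = (-0.819010, 0.890625), gamma' = (-0.354167, 1.250000); Gamma_xxx = 0.000000, Gamma_xxy = 0.000000, Gamma_xyy = 0.717412, Gamma_yxx = 0.000000, Gamma_yxy = -0.171851, Gamma_yyy = 0.000000
  tau = 0.750000: gamma = (-0.859375, 1.062500), gamma' = (-0.291667, 1.500000); Gamma_xxx = 0.000000, Gamma_xxy = 0.000000, Gamma_xyy = 0.722389, Gamma_yxx = 0.000000, Gamma_yxy = -0.170667, Gamma_yyy = 0.000000
  tau = 0.875000: gamma = (-0.891927, 1.265625), gamma' = (-0.229167, 1.750000); Gamma_xxx = 0.000000, Gamma_xxy = 0.000000, Gamma_xyy = 0.726402, Gamma_yxx = 0.000000, Gamma_yxy = -0.169724, Gamma_yyy = 0.000000
  tau = 1.000000: gamma = (-0.916667, 1.500000), gamma' = (-0.166667, 2.000000); Gamma_xxx = 0.000000, Gamma_xxy = 0.000000, Gamma_xyy = 0.729452, Gamma_yxx = 0.000000, Gamma_yxy = -0.169014, Gamma_yyy = 0.000000
step 0: V^x = -0.1250, V^y = 0.5000
step 1: k1 = (0.000000, -0.060606), k2 = (-0.084682, -0.058923), k3 = (-0.084718, -0.059420), k4 = (-0.169001, -0.059436); V <- V + (h/6)(k1 + 2k2 + 2k3 + k4): V^x = -0.1462, V^y = 0.4851
step 2: k1 = (-0.168998, -0.059434), k2 = (-0.252434, -0.062008), k3 = (-0.252263, -0.063349), k4 = (-0.333893, -0.070140); V <- V + (h/6)(k1 + 2k2 + 2k3 + k4): V^x = -0.2092, V^y = 0.4693
step 3: k1 = (-0.333888, -0.070130), k2 = (-0.412983, -0.081927), k3 = (-0.411660, -0.083961), k4 = (-0.485771, -0.102209); V <- V + (h/6)(k1 + 2k2 + 2k3 + k4): V^x = -0.3120, V^y = 0.4483
step 4: k1 = (-0.485755, -0.102198), k2 = (-0.553624, -0.127656), k3 = (-0.549578, -0.130052), k4 = (-0.606573, -0.163634); V <- V + (h/6)(k1 + 2k2 + 2k3 + k4): V^x = -0.4495, V^y = 0.4157


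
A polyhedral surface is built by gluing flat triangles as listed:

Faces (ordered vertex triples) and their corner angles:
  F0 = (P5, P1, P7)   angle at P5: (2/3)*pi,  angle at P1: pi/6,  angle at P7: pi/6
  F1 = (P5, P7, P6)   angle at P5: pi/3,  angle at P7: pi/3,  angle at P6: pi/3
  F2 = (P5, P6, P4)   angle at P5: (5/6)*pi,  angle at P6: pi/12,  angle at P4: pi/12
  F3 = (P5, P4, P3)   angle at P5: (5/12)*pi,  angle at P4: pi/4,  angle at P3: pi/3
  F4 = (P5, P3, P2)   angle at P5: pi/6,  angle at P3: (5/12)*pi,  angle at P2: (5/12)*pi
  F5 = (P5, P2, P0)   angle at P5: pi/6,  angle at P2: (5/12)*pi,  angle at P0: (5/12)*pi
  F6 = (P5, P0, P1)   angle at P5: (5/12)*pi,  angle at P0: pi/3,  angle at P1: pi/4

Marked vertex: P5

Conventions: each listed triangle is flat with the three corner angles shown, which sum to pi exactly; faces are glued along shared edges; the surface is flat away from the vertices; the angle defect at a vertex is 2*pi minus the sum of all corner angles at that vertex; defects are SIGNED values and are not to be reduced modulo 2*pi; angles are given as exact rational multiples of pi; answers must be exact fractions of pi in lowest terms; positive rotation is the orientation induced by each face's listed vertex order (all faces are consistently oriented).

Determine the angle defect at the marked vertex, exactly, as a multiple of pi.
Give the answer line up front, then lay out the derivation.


Answer: defect(P5) = -pi

Sum of corner angles at P5: 3*pi
defect = 2*pi - 3*pi
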